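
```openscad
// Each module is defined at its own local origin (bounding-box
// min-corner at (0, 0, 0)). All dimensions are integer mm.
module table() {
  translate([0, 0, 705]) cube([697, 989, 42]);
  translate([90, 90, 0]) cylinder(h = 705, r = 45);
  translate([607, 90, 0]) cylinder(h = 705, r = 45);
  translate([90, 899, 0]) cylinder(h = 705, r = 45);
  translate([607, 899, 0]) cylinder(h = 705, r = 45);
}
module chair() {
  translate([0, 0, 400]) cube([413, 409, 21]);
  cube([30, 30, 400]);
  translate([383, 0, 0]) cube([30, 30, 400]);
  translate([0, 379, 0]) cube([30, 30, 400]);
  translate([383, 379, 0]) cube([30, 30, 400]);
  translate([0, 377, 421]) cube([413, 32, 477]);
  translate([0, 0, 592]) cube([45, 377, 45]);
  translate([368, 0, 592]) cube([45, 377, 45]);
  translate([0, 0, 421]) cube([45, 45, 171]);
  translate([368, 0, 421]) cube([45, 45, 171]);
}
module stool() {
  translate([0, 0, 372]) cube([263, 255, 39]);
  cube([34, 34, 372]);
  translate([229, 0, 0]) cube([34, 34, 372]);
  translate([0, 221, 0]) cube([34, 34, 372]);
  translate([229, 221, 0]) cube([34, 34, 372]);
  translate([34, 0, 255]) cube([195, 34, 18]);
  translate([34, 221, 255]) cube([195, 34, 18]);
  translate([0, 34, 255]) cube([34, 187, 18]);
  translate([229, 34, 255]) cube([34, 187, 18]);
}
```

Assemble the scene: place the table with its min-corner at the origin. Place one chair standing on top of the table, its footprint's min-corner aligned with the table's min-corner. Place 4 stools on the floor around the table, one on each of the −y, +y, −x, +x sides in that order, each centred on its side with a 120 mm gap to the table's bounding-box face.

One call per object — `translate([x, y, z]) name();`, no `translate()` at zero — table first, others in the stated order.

table();
translate([0, 0, 747]) chair();
translate([217, -375, 0]) stool();
translate([217, 1109, 0]) stool();
translate([-383, 367, 0]) stool();
translate([817, 367, 0]) stool();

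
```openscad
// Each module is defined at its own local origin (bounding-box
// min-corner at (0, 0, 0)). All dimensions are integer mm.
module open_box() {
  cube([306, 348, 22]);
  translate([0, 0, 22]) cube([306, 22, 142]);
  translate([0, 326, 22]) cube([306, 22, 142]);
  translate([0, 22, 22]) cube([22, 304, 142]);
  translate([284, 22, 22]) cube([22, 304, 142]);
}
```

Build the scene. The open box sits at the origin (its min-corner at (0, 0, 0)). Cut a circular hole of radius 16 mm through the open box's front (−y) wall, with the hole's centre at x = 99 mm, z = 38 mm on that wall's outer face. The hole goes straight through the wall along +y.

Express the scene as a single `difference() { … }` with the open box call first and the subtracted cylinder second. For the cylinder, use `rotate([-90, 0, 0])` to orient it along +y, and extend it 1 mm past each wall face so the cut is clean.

difference() {
  open_box();
  translate([99, -1, 38]) rotate([-90, 0, 0]) cylinder(h = 24, r = 16);
}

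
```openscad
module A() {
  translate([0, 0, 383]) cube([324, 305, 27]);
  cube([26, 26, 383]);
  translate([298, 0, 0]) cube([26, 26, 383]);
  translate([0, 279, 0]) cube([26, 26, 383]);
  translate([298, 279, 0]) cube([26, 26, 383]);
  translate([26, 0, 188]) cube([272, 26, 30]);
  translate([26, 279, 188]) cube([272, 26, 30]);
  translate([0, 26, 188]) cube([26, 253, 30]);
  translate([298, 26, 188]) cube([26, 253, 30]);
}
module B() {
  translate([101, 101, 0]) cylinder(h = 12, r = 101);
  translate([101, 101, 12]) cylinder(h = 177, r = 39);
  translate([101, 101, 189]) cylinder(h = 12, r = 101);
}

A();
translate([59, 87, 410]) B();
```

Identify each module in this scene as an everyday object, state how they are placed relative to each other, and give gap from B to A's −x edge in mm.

The spool's min-x is at 59; the stool's min-x is 0; gap = 59 mm.

A is a stool. B is a spool. The spool is on top of the stool. The gap from the spool to the stool's −x edge is 59 mm.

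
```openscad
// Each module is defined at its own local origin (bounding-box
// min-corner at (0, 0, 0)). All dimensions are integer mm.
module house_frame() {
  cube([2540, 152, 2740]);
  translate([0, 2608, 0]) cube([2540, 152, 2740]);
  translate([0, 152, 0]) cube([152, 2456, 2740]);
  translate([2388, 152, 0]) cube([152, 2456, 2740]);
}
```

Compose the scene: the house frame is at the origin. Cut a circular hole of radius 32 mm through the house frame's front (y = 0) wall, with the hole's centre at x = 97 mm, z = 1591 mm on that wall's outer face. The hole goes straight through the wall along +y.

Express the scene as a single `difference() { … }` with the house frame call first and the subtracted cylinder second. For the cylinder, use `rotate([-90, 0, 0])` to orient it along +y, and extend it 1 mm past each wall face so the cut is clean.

difference() {
  house_frame();
  translate([97, -1, 1591]) rotate([-90, 0, 0]) cylinder(h = 154, r = 32);
}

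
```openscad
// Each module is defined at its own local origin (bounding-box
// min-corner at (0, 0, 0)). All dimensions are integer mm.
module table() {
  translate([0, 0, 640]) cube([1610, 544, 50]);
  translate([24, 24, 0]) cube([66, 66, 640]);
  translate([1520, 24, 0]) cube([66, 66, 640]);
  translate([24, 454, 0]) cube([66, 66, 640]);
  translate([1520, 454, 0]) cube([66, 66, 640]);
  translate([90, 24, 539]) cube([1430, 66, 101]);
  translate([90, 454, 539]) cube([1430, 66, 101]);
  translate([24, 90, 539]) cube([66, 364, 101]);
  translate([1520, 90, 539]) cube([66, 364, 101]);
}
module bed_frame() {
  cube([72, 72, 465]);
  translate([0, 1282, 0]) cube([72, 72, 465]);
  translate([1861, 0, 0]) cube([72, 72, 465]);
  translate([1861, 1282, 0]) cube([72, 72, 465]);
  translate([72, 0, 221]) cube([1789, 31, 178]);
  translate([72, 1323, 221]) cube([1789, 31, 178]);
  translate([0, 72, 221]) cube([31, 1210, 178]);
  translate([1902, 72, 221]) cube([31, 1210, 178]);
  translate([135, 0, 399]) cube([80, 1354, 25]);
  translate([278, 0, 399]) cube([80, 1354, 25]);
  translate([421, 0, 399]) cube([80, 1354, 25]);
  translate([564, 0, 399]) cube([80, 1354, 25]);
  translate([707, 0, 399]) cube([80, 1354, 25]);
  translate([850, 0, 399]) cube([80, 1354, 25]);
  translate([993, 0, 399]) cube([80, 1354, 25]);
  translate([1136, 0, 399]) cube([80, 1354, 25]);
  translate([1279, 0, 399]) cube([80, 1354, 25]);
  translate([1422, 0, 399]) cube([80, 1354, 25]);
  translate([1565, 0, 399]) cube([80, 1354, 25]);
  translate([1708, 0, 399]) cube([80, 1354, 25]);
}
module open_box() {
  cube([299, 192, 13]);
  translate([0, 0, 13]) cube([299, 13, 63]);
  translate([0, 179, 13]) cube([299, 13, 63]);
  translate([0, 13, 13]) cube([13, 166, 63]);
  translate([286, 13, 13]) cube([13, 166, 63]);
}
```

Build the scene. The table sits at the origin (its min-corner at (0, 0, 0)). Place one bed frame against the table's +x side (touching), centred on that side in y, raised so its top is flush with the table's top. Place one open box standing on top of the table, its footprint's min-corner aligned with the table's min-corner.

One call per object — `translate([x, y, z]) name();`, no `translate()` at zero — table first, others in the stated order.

table();
translate([1610, -405, 225]) bed_frame();
translate([0, 0, 690]) open_box();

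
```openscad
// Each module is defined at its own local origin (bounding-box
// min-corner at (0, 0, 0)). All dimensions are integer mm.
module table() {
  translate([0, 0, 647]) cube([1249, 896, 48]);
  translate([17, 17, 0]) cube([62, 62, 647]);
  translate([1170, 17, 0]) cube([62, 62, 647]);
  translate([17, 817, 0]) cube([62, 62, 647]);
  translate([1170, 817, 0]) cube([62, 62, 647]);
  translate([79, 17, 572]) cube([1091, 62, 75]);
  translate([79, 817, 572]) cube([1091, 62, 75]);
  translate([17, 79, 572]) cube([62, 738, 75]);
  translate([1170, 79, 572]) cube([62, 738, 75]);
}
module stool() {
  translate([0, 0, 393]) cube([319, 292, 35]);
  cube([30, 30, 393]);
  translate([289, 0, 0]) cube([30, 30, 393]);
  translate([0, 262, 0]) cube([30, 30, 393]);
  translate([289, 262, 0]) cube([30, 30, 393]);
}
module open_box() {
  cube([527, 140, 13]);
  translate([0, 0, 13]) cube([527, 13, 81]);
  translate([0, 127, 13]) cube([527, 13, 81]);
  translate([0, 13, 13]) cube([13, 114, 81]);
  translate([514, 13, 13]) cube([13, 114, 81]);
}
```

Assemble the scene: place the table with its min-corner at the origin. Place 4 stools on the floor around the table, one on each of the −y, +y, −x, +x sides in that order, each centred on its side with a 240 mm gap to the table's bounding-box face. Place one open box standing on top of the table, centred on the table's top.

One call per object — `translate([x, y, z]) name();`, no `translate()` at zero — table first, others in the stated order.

table();
translate([465, -532, 0]) stool();
translate([465, 1136, 0]) stool();
translate([-559, 302, 0]) stool();
translate([1489, 302, 0]) stool();
translate([361, 378, 695]) open_box();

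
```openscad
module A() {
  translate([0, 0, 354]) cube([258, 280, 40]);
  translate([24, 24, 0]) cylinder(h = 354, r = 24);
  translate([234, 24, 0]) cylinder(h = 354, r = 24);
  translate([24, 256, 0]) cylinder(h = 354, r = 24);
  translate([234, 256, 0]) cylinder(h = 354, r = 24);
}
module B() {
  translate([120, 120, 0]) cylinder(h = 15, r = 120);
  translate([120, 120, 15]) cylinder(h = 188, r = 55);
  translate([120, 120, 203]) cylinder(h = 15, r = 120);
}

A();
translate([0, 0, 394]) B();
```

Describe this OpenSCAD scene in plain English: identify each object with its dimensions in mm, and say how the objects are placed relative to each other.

A is a simple wooden stool: a rectangular seat 258 mm (x) by 280 mm (y), 40 mm thick, top face at z = 394 mm, on four round legs, each 48 mm in diameter. The legs rest on z = 0, each leg's axis is inset half a diameter from the nearest pair of seat edges (so the leg's bounding box is flush with the corner).

B is a spool: two coaxial disc flanges of radius 120 mm and thickness 15 mm, joined by a core cylinder of radius 55 mm and height 188 mm. The lower flange rests on z = 0 and the three cylinders share a vertical axis.

The spool is on top of the stool.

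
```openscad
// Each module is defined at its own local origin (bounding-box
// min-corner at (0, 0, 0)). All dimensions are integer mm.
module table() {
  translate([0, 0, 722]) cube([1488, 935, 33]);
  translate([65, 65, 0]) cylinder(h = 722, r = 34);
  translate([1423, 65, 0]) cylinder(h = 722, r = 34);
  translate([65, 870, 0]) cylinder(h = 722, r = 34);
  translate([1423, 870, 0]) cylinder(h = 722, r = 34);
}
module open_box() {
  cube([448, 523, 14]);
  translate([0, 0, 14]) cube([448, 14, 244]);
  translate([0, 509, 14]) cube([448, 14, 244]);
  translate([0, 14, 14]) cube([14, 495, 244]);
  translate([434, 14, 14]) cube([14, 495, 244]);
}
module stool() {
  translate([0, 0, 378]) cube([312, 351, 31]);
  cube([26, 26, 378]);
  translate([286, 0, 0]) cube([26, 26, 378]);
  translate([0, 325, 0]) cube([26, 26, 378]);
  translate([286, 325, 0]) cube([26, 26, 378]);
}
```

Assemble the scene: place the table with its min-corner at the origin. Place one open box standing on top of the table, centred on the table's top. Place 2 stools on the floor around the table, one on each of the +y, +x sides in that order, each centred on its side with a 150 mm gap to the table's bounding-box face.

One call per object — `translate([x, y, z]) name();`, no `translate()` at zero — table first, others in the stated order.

table();
translate([520, 206, 755]) open_box();
translate([588, 1085, 0]) stool();
translate([1638, 292, 0]) stool();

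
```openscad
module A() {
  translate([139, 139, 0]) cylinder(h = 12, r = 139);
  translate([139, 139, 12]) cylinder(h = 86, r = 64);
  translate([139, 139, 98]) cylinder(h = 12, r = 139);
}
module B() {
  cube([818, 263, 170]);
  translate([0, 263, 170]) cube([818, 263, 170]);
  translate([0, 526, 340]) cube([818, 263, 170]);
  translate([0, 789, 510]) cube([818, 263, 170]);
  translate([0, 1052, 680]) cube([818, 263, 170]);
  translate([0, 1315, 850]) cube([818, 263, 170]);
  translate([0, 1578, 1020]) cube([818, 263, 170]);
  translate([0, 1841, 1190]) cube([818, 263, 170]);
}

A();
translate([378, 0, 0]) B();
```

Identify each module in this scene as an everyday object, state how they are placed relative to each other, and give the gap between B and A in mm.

A is a spool. B is a staircase. The staircase is on the floor beside the spool on its +x side. The gap between the staircase and the spool is 100 mm.

The staircase's nearest face is 100 mm from the spool's +x face.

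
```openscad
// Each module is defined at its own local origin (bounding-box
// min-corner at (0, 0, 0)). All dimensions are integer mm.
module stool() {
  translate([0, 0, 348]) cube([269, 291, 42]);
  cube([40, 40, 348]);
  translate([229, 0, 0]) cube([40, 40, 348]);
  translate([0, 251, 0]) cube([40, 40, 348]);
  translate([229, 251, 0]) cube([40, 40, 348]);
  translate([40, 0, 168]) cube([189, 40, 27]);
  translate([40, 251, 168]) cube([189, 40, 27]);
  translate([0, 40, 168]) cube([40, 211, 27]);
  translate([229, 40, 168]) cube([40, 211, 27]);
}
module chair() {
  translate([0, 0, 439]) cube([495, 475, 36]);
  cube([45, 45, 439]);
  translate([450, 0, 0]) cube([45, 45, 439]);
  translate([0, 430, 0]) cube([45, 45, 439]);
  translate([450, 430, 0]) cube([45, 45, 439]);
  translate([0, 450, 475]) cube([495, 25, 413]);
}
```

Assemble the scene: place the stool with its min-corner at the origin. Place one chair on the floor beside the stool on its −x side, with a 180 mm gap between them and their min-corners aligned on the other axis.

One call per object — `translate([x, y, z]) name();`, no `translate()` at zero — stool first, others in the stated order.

stool();
translate([-675, 0, 0]) chair();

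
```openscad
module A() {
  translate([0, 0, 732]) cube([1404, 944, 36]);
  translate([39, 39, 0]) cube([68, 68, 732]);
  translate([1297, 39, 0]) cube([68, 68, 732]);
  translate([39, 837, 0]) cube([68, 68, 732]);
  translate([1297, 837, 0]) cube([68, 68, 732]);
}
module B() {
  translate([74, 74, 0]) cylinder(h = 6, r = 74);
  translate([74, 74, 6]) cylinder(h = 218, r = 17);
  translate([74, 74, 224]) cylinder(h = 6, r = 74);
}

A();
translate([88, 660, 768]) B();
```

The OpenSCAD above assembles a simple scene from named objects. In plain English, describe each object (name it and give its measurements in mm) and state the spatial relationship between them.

A is a table with a 1404×944 mm rectangular top, 36 mm thick, top surface at z = 768 mm, supported by four 68×68 mm square legs, each inset 39 mm from the nearest pair of top edges, running from the floor.

B is a spool: two coaxial disc flanges of radius 74 mm and thickness 6 mm, joined by a core cylinder of radius 17 mm and height 218 mm. The lower flange rests on z = 0 and the three cylinders share a vertical axis.

The spool is on top of the table.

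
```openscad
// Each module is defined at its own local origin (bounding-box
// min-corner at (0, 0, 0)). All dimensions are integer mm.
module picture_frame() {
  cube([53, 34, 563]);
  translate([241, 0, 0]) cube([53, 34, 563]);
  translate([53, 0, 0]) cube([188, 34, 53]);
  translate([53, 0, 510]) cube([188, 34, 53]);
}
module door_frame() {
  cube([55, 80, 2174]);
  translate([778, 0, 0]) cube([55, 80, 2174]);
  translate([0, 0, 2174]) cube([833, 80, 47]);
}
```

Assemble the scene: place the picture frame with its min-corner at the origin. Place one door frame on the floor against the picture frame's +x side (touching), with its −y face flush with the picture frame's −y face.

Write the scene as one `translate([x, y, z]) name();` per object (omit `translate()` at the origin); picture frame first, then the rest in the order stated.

picture_frame();
translate([294, 0, 0]) door_frame();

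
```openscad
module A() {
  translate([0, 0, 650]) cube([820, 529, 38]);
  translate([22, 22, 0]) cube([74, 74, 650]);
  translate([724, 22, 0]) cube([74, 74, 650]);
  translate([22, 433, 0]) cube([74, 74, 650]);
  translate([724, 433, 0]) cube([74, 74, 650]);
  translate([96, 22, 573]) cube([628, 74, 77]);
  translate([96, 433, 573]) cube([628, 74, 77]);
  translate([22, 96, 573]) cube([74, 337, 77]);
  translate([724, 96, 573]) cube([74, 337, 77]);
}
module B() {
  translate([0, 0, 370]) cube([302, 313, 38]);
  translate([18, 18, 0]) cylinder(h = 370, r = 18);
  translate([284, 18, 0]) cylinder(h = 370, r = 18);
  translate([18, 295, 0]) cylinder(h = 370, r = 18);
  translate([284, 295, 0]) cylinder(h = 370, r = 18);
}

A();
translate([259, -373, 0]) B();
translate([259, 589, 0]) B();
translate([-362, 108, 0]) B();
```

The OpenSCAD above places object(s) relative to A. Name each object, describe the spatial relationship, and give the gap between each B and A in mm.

Each stool's nearest face is 60 mm from the table's bounding box.

A is a table. B is a stool. Three stools sit around the table at the −y, +y, −x sides. The gap between each stool and the table is 60 mm.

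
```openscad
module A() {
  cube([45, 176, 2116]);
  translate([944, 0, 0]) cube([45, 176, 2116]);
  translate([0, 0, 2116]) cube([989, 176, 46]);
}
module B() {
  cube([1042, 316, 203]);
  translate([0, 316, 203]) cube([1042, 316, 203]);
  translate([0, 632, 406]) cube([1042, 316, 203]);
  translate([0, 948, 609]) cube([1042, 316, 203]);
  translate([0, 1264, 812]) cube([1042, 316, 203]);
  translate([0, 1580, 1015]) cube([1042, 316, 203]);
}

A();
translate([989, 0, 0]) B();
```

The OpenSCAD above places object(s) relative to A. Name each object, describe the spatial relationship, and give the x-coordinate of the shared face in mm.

The door frame's +x face and the staircase's −x face are both at x = 989 mm.

A is a door frame. B is a staircase. The staircase is against the door frame's +x side, with their −y faces flush. The x-coordinate of the shared face is 989 mm.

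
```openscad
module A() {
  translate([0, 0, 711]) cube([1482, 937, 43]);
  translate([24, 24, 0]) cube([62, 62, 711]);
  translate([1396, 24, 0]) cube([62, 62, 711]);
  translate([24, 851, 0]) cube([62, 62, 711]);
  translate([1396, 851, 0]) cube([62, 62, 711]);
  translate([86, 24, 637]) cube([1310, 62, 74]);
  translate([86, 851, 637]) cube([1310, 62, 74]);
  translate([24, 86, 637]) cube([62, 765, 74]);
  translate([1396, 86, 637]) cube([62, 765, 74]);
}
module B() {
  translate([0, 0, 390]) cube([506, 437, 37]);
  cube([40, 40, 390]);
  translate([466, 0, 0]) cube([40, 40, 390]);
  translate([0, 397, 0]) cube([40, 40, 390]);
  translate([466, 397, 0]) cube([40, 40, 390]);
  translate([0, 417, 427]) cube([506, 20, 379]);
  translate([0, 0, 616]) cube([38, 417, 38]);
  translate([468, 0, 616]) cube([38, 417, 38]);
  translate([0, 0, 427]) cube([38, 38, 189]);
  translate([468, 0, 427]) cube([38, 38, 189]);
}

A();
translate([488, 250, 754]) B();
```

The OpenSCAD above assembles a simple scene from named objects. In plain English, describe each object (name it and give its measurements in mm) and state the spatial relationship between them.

A is a rectangular dining table. The top is 1482×937×43 mm with its upper surface at z = 754 mm. It stands on four 62×62 mm square legs, each inset 24 mm from the nearest pair of top edges, running from the floor to the underside of the top. Four apron rails, 62 mm thick and 74 mm tall, run between adjacent legs with their top edges flush with the underside of the top and their outer faces flush with the legs' outer faces.

B is a chair. The seat is a 506×437×37 mm slab with its top at z = 427 mm, on four 40×40 mm corner legs (flush with the seat edges, standing on z = 0). A flat backrest 20 mm thick, 379 mm tall, spans the full seat width and rises from the seat top along its +y edge, rear face flush with the rear of the seat. Two armrests of 38×38 mm section run along each side from the seat's front edge to the front of the backrest, top faces 227 mm above the seat top and outer faces flush with the seat's x-edges; a 38×38 mm post under the front of each armrest stands on the seat at the front corner.

The chair is on top of the table, centred.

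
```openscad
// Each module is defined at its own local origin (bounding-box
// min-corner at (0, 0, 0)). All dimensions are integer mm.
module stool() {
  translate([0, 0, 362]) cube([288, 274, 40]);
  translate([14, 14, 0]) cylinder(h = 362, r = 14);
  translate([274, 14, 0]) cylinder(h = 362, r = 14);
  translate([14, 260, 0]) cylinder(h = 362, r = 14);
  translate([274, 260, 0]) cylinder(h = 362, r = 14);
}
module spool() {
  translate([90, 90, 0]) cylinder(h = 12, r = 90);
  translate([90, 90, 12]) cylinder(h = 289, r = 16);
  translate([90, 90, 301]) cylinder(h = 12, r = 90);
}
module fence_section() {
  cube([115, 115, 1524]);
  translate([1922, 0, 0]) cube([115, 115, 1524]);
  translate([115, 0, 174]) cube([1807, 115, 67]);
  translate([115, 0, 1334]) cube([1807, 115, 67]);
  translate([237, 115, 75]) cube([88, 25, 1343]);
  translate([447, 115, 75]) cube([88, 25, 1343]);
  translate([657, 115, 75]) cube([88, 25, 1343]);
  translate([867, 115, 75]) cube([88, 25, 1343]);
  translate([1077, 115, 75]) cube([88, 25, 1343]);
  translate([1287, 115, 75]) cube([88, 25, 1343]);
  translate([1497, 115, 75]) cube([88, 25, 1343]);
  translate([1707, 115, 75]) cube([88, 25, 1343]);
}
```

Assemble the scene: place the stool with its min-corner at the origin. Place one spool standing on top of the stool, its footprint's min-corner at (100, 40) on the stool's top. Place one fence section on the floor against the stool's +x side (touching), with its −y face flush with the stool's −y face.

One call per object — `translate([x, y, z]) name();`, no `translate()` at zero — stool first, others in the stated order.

stool();
translate([100, 40, 402]) spool();
translate([288, 0, 0]) fence_section();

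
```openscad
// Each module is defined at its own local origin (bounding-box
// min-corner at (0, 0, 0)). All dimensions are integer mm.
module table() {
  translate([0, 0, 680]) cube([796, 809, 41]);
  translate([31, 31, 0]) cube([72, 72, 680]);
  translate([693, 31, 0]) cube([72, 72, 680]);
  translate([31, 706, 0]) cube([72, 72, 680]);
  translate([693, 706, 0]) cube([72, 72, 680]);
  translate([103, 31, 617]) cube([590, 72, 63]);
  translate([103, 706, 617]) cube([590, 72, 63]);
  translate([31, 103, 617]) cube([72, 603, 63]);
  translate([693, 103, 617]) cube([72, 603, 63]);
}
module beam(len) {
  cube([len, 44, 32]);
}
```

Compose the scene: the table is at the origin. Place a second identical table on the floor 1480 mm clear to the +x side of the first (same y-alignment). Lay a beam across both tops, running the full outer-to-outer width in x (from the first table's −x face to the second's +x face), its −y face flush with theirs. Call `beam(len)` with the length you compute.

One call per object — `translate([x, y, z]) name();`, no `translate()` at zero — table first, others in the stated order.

table();
translate([2276, 0, 0]) table();
translate([0, 0, 721]) beam(3072);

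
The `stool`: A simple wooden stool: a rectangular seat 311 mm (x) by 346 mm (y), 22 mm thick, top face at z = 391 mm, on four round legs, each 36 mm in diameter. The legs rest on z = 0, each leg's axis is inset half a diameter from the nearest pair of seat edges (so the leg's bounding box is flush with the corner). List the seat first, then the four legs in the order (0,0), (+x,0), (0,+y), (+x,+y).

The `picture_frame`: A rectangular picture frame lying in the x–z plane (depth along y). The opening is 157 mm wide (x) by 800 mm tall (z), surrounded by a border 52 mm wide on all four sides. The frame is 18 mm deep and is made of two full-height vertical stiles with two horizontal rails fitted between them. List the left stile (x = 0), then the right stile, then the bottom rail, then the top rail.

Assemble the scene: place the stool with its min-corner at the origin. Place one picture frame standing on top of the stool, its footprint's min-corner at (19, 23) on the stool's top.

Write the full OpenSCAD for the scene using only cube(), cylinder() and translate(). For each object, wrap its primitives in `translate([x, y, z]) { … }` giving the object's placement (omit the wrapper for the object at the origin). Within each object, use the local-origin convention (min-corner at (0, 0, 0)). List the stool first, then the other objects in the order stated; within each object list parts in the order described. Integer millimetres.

translate([0, 0, 369]) cube([311, 346, 22]);
translate([18, 18, 0]) cylinder(h = 369, r = 18);
translate([293, 18, 0]) cylinder(h = 369, r = 18);
translate([18, 328, 0]) cylinder(h = 369, r = 18);
translate([293, 328, 0]) cylinder(h = 369, r = 18);
translate([19, 23, 391]) {
  cube([52, 18, 904]);
  translate([209, 0, 0]) cube([52, 18, 904]);
  translate([52, 0, 0]) cube([157, 18, 52]);
  translate([52, 0, 852]) cube([157, 18, 52]);
}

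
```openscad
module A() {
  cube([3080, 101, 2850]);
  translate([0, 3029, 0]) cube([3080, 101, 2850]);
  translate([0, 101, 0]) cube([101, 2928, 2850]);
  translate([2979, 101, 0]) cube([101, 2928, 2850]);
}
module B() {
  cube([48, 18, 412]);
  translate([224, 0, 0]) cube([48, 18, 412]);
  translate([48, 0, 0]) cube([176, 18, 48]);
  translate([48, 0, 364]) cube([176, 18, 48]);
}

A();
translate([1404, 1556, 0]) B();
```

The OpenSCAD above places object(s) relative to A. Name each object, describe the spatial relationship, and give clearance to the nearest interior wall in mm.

A is a house frame. B is a picture frame. The picture frame sits inside the house frame, centred. The clearance to the nearest interior wall is 1303 mm.

Clearances: x = 1303, y = 1455; minimum 1303 mm.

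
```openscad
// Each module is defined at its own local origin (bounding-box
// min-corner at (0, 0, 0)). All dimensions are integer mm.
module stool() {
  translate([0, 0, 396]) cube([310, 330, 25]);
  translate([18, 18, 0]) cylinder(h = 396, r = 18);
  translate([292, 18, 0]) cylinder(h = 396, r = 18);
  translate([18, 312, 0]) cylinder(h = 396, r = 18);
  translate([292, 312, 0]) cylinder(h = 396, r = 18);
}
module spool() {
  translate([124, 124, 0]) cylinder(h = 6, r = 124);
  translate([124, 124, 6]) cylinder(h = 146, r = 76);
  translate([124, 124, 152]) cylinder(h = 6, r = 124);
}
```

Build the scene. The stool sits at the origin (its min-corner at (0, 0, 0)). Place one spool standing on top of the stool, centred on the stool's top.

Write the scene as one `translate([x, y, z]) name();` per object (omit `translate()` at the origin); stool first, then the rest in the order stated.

stool();
translate([31, 41, 421]) spool();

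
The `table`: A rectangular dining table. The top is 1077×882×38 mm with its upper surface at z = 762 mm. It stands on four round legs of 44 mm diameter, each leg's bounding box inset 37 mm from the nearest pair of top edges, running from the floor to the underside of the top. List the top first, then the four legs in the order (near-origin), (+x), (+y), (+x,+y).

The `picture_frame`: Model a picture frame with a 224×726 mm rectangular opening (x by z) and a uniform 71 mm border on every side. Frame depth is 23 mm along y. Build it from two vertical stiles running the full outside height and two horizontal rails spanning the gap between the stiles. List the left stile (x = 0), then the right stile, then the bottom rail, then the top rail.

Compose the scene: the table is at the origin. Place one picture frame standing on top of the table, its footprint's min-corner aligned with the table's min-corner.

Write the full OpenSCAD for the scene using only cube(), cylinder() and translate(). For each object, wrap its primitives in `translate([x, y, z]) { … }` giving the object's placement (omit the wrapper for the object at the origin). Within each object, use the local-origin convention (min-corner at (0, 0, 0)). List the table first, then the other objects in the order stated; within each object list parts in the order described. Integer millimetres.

translate([0, 0, 724]) cube([1077, 882, 38]);
translate([59, 59, 0]) cylinder(h = 724, r = 22);
translate([1018, 59, 0]) cylinder(h = 724, r = 22);
translate([59, 823, 0]) cylinder(h = 724, r = 22);
translate([1018, 823, 0]) cylinder(h = 724, r = 22);
translate([0, 0, 762]) {
  cube([71, 23, 868]);
  translate([295, 0, 0]) cube([71, 23, 868]);
  translate([71, 0, 0]) cube([224, 23, 71]);
  translate([71, 0, 797]) cube([224, 23, 71]);
}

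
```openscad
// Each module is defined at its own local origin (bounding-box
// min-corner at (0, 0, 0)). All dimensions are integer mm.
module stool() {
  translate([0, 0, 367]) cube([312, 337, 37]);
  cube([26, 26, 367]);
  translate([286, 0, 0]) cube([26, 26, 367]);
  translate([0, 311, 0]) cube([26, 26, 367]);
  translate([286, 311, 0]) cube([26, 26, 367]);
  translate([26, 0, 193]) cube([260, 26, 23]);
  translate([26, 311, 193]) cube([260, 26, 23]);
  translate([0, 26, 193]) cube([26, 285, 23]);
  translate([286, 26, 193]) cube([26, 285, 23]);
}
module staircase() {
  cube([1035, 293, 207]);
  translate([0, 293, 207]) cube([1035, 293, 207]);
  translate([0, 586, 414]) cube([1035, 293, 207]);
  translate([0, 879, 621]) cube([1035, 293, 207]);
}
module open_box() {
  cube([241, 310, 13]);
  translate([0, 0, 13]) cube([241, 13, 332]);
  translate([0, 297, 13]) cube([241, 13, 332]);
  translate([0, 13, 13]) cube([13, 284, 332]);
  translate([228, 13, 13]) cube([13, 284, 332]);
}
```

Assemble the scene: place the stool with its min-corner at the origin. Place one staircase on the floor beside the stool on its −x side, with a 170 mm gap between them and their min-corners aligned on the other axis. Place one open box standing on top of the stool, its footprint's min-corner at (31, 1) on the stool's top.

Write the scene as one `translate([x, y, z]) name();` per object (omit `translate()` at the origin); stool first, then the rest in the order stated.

stool();
translate([-1205, 0, 0]) staircase();
translate([31, 1, 404]) open_box();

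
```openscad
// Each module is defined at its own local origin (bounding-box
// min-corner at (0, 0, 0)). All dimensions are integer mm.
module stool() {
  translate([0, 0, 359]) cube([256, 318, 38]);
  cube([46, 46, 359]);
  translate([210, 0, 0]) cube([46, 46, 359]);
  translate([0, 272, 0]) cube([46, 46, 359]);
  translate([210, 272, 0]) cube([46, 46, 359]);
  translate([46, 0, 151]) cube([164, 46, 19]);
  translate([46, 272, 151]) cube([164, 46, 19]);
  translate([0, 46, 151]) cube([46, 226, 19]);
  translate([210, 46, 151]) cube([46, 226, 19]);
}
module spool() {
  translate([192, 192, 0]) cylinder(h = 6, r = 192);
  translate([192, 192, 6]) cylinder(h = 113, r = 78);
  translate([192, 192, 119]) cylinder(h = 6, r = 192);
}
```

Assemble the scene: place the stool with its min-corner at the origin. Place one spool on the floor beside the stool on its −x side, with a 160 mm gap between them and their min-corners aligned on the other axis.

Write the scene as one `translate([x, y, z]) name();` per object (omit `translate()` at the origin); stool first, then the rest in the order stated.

stool();
translate([-544, 0, 0]) spool();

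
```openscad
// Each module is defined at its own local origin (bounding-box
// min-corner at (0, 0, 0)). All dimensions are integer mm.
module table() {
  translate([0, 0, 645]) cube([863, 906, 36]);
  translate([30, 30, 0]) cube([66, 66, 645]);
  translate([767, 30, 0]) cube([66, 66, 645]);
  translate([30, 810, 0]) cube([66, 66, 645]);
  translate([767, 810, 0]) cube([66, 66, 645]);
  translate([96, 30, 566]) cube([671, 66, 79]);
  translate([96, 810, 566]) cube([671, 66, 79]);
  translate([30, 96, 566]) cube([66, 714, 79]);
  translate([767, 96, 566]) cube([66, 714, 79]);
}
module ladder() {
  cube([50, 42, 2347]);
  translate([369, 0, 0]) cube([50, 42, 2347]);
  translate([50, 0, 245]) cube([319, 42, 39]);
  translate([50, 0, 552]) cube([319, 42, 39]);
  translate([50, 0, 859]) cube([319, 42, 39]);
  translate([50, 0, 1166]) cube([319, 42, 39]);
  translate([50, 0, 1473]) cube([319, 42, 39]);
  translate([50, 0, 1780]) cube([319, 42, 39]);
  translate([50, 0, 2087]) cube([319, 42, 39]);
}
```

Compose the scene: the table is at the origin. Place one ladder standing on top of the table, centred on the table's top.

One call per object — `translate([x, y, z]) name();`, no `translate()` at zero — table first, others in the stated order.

table();
translate([222, 432, 681]) ladder();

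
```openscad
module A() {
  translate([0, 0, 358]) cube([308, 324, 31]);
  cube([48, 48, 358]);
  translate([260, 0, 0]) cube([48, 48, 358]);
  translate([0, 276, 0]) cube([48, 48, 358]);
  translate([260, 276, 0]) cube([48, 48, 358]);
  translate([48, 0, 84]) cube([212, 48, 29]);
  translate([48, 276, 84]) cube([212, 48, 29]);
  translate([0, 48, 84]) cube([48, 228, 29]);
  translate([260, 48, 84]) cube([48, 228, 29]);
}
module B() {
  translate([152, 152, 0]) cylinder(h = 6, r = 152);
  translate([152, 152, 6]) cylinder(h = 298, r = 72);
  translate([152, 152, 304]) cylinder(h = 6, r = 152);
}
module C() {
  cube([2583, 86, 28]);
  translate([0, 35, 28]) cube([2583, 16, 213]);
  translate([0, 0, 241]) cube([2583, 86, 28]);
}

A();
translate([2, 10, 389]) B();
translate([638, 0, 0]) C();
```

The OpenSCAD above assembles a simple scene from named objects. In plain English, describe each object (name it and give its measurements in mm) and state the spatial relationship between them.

A is a four-legged stool. The seat is a 308×324×31 mm slab whose top surface is at z = 389 mm; four square legs, each 48×48 mm in cross-section, run from the floor (z = 0) to the underside of the seat, each flush with a corner of the seat. Four stretchers, 48 mm wide and 29 mm tall, connect adjacent legs with their undersides at z = 84 mm, each running between the inner faces of the legs it joins and aligned with the legs' outer faces on the other axis.

B is a spool: two coaxial disc flanges of radius 152 mm and thickness 6 mm, joined by a core cylinder of radius 72 mm and height 298 mm. The lower flange rests on z = 0 and the three cylinders share a vertical axis.

C is an I-beam lying along x, 2583 mm long. Overall section height 269 mm. Two flanges 86 mm wide (y) and 28 mm thick, one on the floor and one at the top; a web 16 mm thick runs between them, centred on the flange width.

The spool is on top of the stool, centred. The I-beam is on the floor beside the stool on its +x side.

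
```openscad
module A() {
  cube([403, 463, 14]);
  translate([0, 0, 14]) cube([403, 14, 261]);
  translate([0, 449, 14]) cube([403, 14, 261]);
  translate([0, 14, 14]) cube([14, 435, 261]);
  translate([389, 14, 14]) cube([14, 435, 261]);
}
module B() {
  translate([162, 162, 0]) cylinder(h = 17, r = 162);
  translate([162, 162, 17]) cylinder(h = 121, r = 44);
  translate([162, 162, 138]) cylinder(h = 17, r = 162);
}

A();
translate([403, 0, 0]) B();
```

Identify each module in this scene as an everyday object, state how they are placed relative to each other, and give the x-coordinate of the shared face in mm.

The open box's +x face and the spool's −x face are both at x = 403 mm.

A is an open box. B is a spool. The spool is against the open box's +x side, with their −y faces flush. The x-coordinate of the shared face is 403 mm.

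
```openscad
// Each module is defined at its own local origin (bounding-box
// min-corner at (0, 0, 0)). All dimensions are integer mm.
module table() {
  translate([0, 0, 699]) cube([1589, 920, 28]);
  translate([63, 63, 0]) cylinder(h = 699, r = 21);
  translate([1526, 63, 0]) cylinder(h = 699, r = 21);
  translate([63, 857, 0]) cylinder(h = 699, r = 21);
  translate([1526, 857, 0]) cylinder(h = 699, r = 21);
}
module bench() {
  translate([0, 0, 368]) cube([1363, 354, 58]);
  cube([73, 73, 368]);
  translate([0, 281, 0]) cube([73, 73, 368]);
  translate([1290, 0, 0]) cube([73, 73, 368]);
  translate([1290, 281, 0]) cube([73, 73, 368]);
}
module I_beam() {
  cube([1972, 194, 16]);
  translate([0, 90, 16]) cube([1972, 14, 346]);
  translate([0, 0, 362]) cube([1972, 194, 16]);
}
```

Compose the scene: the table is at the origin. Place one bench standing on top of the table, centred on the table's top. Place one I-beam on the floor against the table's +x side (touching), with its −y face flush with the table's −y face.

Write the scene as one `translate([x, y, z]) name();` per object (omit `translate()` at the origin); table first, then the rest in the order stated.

table();
translate([113, 283, 727]) bench();
translate([1589, 0, 0]) I_beam();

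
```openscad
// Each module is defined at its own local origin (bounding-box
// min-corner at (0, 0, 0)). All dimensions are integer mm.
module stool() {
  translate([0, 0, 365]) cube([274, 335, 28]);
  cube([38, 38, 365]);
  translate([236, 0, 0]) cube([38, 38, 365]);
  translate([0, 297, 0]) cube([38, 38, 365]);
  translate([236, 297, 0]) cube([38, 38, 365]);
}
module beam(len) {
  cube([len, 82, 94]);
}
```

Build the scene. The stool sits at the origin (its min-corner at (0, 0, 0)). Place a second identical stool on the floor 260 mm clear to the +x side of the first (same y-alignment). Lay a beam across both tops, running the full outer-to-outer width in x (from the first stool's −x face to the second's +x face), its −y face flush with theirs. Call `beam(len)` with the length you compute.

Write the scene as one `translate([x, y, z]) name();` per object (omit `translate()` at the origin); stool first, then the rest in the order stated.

stool();
translate([534, 0, 0]) stool();
translate([0, 0, 393]) beam(808);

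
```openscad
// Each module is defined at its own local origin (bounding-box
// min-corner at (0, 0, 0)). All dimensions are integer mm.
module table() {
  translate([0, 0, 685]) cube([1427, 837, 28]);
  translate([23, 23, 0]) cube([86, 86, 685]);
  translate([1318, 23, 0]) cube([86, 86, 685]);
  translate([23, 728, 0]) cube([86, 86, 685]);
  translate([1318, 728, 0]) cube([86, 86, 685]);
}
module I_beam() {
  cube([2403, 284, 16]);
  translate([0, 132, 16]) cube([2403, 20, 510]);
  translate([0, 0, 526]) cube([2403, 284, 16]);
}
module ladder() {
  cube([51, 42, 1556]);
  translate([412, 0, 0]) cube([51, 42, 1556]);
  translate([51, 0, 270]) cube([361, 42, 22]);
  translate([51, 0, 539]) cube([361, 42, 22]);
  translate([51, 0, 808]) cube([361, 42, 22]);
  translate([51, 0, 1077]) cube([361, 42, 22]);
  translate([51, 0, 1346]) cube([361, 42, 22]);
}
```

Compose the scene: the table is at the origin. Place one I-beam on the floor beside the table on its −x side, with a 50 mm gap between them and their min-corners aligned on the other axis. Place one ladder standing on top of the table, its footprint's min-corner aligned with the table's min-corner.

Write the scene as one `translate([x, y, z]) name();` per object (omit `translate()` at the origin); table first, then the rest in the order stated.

table();
translate([-2453, 0, 0]) I_beam();
translate([0, 0, 713]) ladder();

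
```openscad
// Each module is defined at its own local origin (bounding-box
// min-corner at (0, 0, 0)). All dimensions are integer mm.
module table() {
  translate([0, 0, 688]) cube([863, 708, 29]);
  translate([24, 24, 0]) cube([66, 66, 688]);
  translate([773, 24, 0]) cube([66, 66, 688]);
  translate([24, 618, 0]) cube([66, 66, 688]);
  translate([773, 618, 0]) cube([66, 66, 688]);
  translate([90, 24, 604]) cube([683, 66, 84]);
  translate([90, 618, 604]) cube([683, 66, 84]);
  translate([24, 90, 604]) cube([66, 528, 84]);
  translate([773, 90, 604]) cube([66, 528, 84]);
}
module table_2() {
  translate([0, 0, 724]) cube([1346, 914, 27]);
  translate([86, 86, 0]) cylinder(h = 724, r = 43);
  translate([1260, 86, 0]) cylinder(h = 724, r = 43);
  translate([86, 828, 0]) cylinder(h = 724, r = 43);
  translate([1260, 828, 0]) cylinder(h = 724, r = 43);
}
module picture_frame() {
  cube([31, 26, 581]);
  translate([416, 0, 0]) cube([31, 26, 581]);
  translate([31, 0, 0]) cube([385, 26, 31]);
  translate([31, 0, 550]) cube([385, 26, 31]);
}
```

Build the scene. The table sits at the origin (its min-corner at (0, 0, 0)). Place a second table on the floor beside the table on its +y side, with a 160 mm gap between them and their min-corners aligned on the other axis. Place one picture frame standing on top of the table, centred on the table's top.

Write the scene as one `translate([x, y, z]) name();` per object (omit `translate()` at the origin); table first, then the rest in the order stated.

table();
translate([0, 868, 0]) table_2();
translate([208, 341, 717]) picture_frame();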